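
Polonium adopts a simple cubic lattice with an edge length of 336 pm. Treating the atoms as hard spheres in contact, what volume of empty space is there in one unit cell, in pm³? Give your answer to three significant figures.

In a simple cubic lattice atoms touch along the cell edge, so a = 2r, so r = 0.5000a = 168.0 pm.
V_cell = a³ = 3.793 × 10^7 pm³; V_atoms = 1 × (4/3)πr³ = 1.986 × 10^7 pm³.
Empty space = 3.793 × 10^7 − 1.986 × 10^7 = 1.81 × 10^7 pm³.

1.81 × 10^7 pm³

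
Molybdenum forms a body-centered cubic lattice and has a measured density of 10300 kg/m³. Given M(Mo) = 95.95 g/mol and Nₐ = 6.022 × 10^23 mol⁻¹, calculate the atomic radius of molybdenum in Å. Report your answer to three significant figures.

For a BCC cell (Z = 2), a³ = Z·M/(N_A·ρ) = 2 × 95.95 / (6.022 × 10²³ × 10.30) = 3.094 × 10^-23 cm³, so a = 3.139 × 10^-8 cm = 3.139 Å.
Atoms touch along the body diagonal, so √3·a = 4r, so r = 0.4330 × a = 1.36 Å.

1.36 Å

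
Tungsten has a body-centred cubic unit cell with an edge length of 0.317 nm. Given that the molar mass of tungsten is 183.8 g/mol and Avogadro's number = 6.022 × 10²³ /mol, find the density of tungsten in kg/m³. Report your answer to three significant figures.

A BCC unit cell contains Z = 2 atoms.
Cell volume: a³ = (0.317 nm)³ = (3.170 × 10^-8 cm)³ = 3.186 × 10^-23 cm³.
ρ = Z·M/(N_A·a³) = 2 × 183.8 / (6.022 × 10²³ × 3.186 × 10^-23) = 19.16 g/cm³ = 19200 kg/m³.

19200 kg/m³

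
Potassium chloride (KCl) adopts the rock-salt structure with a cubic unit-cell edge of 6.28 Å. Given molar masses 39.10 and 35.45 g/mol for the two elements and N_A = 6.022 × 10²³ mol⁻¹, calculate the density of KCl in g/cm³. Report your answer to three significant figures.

2.00 g/cm³

The rock-salt structure contains Z = 4 formula units per cell; M(KCl) = 39.10 + 35.45 = 74.55 g/mol.
a³ = (6.280 × 10^-8 cm)³ = 2.477 × 10^-22 cm³.
ρ = 4 × 74.55 / (6.022 × 10²³ × 2.477 × 10^-22) = 1.999 g/cm³.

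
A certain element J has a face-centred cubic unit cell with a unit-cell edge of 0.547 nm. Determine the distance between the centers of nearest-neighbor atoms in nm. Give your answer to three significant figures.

In an FCC structure, atoms touch along the face diagonal, so √2·a = 4r; the nearest-neighbor distance equals 2r = 0.7071·a.
d = 0.7071 × 0.547 = 0.387 nm.

0.387 nm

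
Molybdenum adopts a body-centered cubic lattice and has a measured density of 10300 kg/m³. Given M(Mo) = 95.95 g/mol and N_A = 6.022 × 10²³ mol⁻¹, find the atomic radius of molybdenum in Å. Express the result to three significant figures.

For a BCC cell (Z = 2), a³ = Z·M/(N_A·ρ) = 2 × 95.95 / (6.022 × 10²³ × 10.30) = 3.094 × 10^-23 cm³, so a = 3.139 × 10^-8 cm = 3.139 Å.
Atoms touch along the body diagonal, so √3·a = 4r, so r = 0.4330 × a = 1.36 Å.

1.36 Å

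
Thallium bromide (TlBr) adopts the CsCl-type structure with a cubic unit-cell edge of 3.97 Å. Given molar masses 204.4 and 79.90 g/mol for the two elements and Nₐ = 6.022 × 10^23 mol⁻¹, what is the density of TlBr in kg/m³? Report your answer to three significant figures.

7550 kg/m³

The CsCl-type structure contains Z = 1 formula unit per cell; M(TlBr) = 204.4 + 79.90 = 284.3 g/mol.
a³ = (3.970 × 10^-8 cm)³ = 6.257 × 10^-23 cm³.
ρ = 1 × 284.3 / (6.022 × 10²³ × 6.257 × 10^-23) = 7.545 g/cm³ = 7550 kg/m³.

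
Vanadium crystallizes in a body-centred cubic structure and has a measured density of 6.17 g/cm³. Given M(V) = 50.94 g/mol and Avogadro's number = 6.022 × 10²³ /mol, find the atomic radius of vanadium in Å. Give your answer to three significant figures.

For a BCC cell (Z = 2), a³ = Z·M/(N_A·ρ) = 2 × 50.94 / (6.022 × 10²³ × 6.170) = 2.742 × 10^-23 cm³, so a = 3.015 × 10^-8 cm = 3.015 Å.
Atoms touch along the body diagonal, so √3·a = 4r, so r = 0.4330 × a = 1.31 Å.

1.31 Å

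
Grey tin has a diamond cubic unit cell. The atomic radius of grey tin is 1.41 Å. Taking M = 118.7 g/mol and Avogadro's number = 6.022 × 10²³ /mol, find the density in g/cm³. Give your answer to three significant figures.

In a diamond cubic lattice, nearest neighbors lie along the body diagonal with √3·a = 8r, giving a = 6.513 Å = 6.513 × 10^-8 cm.
With Z = 8, ρ = Z·M/(N_A·a³) = 8 × 118.7 / (6.022 × 10²³ × 2.762 × 10^-22) = 5.709 g/cm³.

5.71 g/cm³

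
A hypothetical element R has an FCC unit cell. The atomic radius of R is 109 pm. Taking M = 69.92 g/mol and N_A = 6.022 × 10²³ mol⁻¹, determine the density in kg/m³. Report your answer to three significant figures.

15800 kg/m³

In an FCC lattice, atoms touch along the face diagonal, so √2·a = 4r, giving a = 308.3 pm = 3.083 × 10^-8 cm.
With Z = 4, ρ = Z·M/(N_A·a³) = 4 × 69.92 / (6.022 × 10²³ × 2.930 × 10^-23) = 15.85 g/cm³ = 15800 kg/m³.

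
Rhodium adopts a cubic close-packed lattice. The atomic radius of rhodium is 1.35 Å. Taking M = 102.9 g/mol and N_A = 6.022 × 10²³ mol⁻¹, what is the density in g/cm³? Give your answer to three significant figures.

In an FCC lattice, atoms touch along the face diagonal, so √2·a = 4r, giving a = 3.818 Å = 3.818 × 10^-8 cm.
With Z = 4, ρ = Z·M/(N_A·a³) = 4 × 102.9 / (6.022 × 10²³ × 5.567 × 10^-23) = 12.28 g/cm³.

12.3 g/cm³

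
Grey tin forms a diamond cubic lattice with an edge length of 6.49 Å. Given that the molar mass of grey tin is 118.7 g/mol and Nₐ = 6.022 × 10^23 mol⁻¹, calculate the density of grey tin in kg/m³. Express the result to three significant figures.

A diamond cubic unit cell contains Z = 8 atoms.
Cell volume: a³ = (6.49 Å)³ = (6.490 × 10^-8 cm)³ = 2.734 × 10^-22 cm³.
ρ = Z·M/(N_A·a³) = 8 × 118.7 / (6.022 × 10²³ × 2.734 × 10^-22) = 5.769 g/cm³ = 5770 kg/m³.

5770 kg/m³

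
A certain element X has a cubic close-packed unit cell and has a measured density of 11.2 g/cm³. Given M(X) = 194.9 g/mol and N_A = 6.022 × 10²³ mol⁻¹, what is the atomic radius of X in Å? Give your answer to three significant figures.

For an FCC cell (Z = 4), a³ = Z·M/(N_A·ρ) = 4 × 194.9 / (6.022 × 10²³ × 11.20) = 1.156 × 10^-22 cm³, so a = 4.871 × 10^-8 cm = 4.871 Å.
Atoms touch along the face diagonal, so √2·a = 4r, so r = 0.3536 × a = 1.72 Å.

1.72 Å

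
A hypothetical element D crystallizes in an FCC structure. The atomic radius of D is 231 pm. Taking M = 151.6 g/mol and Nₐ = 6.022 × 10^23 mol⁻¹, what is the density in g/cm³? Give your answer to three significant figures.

In an FCC lattice, atoms touch along the face diagonal, so √2·a = 4r, giving a = 653.4 pm = 6.534 × 10^-8 cm.
With Z = 4, ρ = Z·M/(N_A·a³) = 4 × 151.6 / (6.022 × 10²³ × 2.789 × 10^-22) = 3.610 g/cm³.

3.61 g/cm³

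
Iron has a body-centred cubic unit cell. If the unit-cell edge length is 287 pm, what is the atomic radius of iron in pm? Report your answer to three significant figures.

124 pm

In a BCC lattice, atoms touch along the body diagonal, so √3·a = 4r.
r = √3·a/4 = 1.7321 × 287 / 4 = 124 pm.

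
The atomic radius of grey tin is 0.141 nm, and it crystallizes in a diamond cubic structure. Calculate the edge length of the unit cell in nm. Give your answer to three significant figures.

0.651 nm

In a diamond cubic lattice, nearest neighbors lie along the body diagonal with √3·a = 8r.
a = 8r/√3 = 8 × 0.141 / 1.7321 = 0.651 nm.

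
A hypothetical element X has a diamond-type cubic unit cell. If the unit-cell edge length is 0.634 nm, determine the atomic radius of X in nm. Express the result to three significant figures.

In a diamond cubic lattice, nearest neighbors lie along the body diagonal with √3·a = 8r.
r = √3·a/8 = 1.7321 × 0.634 / 8 = 0.137 nm.

0.137 nm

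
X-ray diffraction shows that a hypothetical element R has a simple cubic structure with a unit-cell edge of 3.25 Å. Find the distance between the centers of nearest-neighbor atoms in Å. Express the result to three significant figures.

In a simple cubic structure, atoms touch along the cell edge, so a = 2r; the nearest-neighbor distance equals 2r = 1.000·a.
d = 1.000 × 3.25 = 3.25 Å.

3.25 Å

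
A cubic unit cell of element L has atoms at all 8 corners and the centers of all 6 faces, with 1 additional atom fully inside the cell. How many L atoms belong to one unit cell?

5

Corner atoms are shared by 8 cells (1/8 each), face atoms by 2 (1/2 each), interior atoms are unshared.
Net atoms = 8 × 1/8 + 6 × 1/2 + 1 = 1 + 3 + 1 = 5.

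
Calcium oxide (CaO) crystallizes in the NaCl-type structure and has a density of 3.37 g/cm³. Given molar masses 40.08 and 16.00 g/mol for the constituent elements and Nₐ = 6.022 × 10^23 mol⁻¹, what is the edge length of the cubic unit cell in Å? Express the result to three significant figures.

M(CaO) = 56.08 g/mol; Z = 4 formula units per cell.
a³ = Z·M/(N_A·ρ) = 4 × 56.08 / (6.022 × 10²³ × 3.37) = 1.105 × 10^-22 cm³, so a = 4.799 × 10^-8 cm = 4.80 Å.

4.80 Å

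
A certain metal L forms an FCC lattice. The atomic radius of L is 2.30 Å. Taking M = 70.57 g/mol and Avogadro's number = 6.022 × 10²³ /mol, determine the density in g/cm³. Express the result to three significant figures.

1.70 g/cm³

In an FCC lattice, atoms touch along the face diagonal, so √2·a = 4r, giving a = 6.505 Å = 6.505 × 10^-8 cm.
With Z = 4, ρ = Z·M/(N_A·a³) = 4 × 70.57 / (6.022 × 10²³ × 2.753 × 10^-22) = 1.703 g/cm³.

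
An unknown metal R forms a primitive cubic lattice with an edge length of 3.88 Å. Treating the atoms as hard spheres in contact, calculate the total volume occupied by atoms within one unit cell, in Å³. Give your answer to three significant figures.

In a simple cubic lattice atoms touch along the cell edge, so a = 2r, so r = 0.5000a = 1.940 Å.
V_atoms = Z × (4/3)πr³ = 1 × (4/3)π × (1.940)³ = 30.6 Å³.

30.6 Å³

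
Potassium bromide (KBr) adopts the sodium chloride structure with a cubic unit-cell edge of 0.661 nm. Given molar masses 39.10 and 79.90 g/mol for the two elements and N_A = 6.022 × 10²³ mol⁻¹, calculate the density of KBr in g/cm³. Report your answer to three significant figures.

2.74 g/cm³

The sodium chloride structure contains Z = 4 formula units per cell; M(KBr) = 39.10 + 79.90 = 119.0 g/mol.
a³ = (6.610 × 10^-8 cm)³ = 2.888 × 10^-22 cm³.
ρ = 4 × 119.0 / (6.022 × 10²³ × 2.888 × 10^-22) = 2.737 g/cm³.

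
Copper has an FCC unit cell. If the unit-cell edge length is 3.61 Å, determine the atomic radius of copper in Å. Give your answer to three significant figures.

In an FCC lattice, atoms touch along the face diagonal, so √2·a = 4r.
r = √2·a/4 = 1.4142 × 3.61 / 4 = 1.28 Å.

1.28 Å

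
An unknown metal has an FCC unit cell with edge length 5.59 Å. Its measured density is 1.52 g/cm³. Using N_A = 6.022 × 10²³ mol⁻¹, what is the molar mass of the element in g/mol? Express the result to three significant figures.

An FCC cell has Z = 4 atoms; a = 5.590 × 10^-8 cm.
M = ρ·N_A·a³/Z = 1.52 × 6.022 × 10²³ × 1.747 × 10^-22 / 4 = 40.0 g/mol.

40.0 g/mol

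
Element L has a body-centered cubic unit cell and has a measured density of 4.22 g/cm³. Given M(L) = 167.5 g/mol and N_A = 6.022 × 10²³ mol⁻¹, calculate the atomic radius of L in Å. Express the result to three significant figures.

2.20 Å

For a BCC cell (Z = 2), a³ = Z·M/(N_A·ρ) = 2 × 167.5 / (6.022 × 10²³ × 4.220) = 1.318 × 10^-22 cm³, so a = 5.089 × 10^-8 cm = 5.089 Å.
Atoms touch along the body diagonal, so √3·a = 4r, so r = 0.4330 × a = 2.20 Å.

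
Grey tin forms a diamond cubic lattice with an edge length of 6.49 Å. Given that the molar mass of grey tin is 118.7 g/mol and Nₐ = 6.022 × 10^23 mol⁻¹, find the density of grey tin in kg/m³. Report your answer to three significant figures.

A diamond cubic unit cell contains Z = 8 atoms.
Cell volume: a³ = (6.49 Å)³ = (6.490 × 10^-8 cm)³ = 2.734 × 10^-22 cm³.
ρ = Z·M/(N_A·a³) = 8 × 118.7 / (6.022 × 10²³ × 2.734 × 10^-22) = 5.769 g/cm³ = 5770 kg/m³.

5770 kg/m³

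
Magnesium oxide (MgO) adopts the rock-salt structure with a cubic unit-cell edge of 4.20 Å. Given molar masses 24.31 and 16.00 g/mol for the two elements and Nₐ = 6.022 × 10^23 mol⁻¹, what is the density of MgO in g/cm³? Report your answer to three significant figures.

The rock-salt structure contains Z = 4 formula units per cell; M(MgO) = 24.31 + 16.00 = 40.31 g/mol.
a³ = (4.200 × 10^-8 cm)³ = 7.409 × 10^-23 cm³.
ρ = 4 × 40.31 / (6.022 × 10²³ × 7.409 × 10^-23) = 3.614 g/cm³.

3.61 g/cm³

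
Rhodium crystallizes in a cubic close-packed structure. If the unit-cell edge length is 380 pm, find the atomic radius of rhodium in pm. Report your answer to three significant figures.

In an FCC lattice, atoms touch along the face diagonal, so √2·a = 4r.
r = √2·a/4 = 1.4142 × 380 / 4 = 134 pm.

134 pm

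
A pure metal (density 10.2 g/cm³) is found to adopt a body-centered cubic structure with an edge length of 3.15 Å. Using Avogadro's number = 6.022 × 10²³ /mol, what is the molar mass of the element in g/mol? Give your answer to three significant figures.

96.0 g/mol

A BCC cell has Z = 2 atoms; a = 3.150 × 10^-8 cm.
M = ρ·N_A·a³/Z = 10.2 × 6.022 × 10²³ × 3.126 × 10^-23 / 2 = 96.0 g/mol.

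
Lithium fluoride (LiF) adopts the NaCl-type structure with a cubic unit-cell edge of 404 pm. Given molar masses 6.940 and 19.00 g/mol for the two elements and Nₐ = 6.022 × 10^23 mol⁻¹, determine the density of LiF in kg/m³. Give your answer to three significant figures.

2610 kg/m³

The NaCl-type structure contains Z = 4 formula units per cell; M(LiF) = 6.940 + 19.00 = 25.94 g/mol.
a³ = (4.040 × 10^-8 cm)³ = 6.594 × 10^-23 cm³.
ρ = 4 × 25.94 / (6.022 × 10²³ × 6.594 × 10^-23) = 2.613 g/cm³ = 2610 kg/m³.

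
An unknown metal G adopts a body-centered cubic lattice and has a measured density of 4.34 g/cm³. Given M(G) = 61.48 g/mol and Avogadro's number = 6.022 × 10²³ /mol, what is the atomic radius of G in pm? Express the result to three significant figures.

For a BCC cell (Z = 2), a³ = Z·M/(N_A·ρ) = 2 × 61.48 / (6.022 × 10²³ × 4.340) = 4.705 × 10^-23 cm³, so a = 3.610 × 10^-8 cm = 361.0 pm.
Atoms touch along the body diagonal, so √3·a = 4r, so r = 0.4330 × a = 156 pm.

156 pm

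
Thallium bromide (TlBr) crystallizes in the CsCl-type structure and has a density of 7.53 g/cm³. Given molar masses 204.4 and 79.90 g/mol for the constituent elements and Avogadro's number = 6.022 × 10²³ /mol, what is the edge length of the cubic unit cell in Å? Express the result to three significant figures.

M(TlBr) = 284.3 g/mol; Z = 1 formula unit per cell.
a³ = Z·M/(N_A·ρ) = 1 × 284.3 / (6.022 × 10²³ × 7.53) = 6.270 × 10^-23 cm³, so a = 3.973 × 10^-8 cm = 3.97 Å.

3.97 Å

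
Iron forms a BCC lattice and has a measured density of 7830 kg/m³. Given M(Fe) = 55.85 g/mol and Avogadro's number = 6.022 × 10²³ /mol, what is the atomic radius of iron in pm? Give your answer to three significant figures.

For a BCC cell (Z = 2), a³ = Z·M/(N_A·ρ) = 2 × 55.85 / (6.022 × 10²³ × 7.830) = 2.369 × 10^-23 cm³, so a = 2.872 × 10^-8 cm = 287.2 pm.
Atoms touch along the body diagonal, so √3·a = 4r, so r = 0.4330 × a = 124 pm.

124 pm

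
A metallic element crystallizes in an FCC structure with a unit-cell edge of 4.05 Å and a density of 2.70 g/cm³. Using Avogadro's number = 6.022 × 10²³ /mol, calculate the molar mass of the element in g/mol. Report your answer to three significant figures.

27.0 g/mol

An FCC cell has Z = 4 atoms; a = 4.050 × 10^-8 cm.
M = ρ·N_A·a³/Z = 2.70 × 6.022 × 10²³ × 6.643 × 10^-23 / 4 = 27.0 g/mol.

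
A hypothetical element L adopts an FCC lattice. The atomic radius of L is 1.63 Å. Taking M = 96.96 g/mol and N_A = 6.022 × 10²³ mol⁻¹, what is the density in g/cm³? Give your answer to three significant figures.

In an FCC lattice, atoms touch along the face diagonal, so √2·a = 4r, giving a = 4.610 Å = 4.610 × 10^-8 cm.
With Z = 4, ρ = Z·M/(N_A·a³) = 4 × 96.96 / (6.022 × 10²³ × 9.799 × 10^-23) = 6.572 g/cm³.

6.57 g/cm³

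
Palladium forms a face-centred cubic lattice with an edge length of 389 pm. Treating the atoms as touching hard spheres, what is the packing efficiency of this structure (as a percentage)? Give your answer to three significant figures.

74.0%

In an FCC lattice atoms touch along the face diagonal, so √2·a = 4r, so r = 0.3536a = 137.5 pm.
Packing fraction = Z·(4/3)πr³ / a³ = 4 × (4/3)π × (137.5)³ / (389)³ = 0.7405 = 74.0%.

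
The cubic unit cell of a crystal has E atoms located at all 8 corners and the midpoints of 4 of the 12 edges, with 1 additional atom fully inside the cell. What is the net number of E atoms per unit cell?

Corner atoms are shared by 8 cells (1/8 each), edge atoms by 4 (1/4 each), interior atoms are unshared.
Net atoms = 8 × 1/8 + 4 × 1/4 + 1 = 1 + 1 + 1 = 3.

3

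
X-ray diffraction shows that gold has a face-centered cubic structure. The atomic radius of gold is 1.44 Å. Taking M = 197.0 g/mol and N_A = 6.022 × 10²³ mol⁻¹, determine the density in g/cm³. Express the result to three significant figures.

In an FCC lattice, atoms touch along the face diagonal, so √2·a = 4r, giving a = 4.073 Å = 4.073 × 10^-8 cm.
With Z = 4, ρ = Z·M/(N_A·a³) = 4 × 197.0 / (6.022 × 10²³ × 6.757 × 10^-23) = 19.37 g/cm³.

19.4 g/cm³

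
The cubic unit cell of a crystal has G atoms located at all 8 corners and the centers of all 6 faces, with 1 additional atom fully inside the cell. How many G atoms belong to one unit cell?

Corner atoms are shared by 8 cells (1/8 each), face atoms by 2 (1/2 each), interior atoms are unshared.
Net atoms = 8 × 1/8 + 6 × 1/2 + 1 = 1 + 3 + 1 = 5.

5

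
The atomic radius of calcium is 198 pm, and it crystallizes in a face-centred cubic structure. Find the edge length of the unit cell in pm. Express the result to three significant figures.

560 pm

In an FCC lattice, atoms touch along the face diagonal, so √2·a = 4r.
a = 4r/√2 = 4 × 198 / 1.4142 = 560 pm.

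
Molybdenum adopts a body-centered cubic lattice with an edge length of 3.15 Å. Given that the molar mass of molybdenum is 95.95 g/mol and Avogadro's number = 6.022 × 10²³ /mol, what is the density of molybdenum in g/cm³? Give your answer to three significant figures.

A BCC unit cell contains Z = 2 atoms.
Cell volume: a³ = (3.15 Å)³ = (3.150 × 10^-8 cm)³ = 3.126 × 10^-23 cm³.
ρ = Z·M/(N_A·a³) = 2 × 95.95 / (6.022 × 10²³ × 3.126 × 10^-23) = 10.20 g/cm³.

10.2 g/cm³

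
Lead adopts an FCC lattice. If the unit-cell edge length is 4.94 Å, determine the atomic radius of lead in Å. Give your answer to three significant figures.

In an FCC lattice, atoms touch along the face diagonal, so √2·a = 4r.
r = √2·a/4 = 1.4142 × 4.94 / 4 = 1.75 Å.

1.75 Å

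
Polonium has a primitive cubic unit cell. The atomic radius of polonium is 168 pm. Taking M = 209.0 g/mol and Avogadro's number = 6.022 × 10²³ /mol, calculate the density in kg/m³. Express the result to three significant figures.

In a simple cubic lattice, atoms touch along the cell edge, so a = 2r, giving a = 336.0 pm = 3.360 × 10^-8 cm.
With Z = 1, ρ = Z·M/(N_A·a³) = 1 × 209.0 / (6.022 × 10²³ × 3.793 × 10^-23) = 9.149 g/cm³ = 9150 kg/m³.

9150 kg/m³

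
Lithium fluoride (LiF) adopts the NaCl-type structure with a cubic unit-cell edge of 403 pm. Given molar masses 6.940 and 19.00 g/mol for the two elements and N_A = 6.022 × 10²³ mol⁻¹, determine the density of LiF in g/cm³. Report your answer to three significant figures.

The NaCl-type structure contains Z = 4 formula units per cell; M(LiF) = 6.940 + 19.00 = 25.94 g/mol.
a³ = (4.030 × 10^-8 cm)³ = 6.545 × 10^-23 cm³.
ρ = 4 × 25.94 / (6.022 × 10²³ × 6.545 × 10^-23) = 2.633 g/cm³.

2.63 g/cm³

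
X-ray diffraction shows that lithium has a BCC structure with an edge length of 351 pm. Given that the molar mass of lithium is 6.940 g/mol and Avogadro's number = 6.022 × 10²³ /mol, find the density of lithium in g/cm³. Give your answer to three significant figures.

0.533 g/cm³

A BCC unit cell contains Z = 2 atoms.
Cell volume: a³ = (351 pm)³ = (3.510 × 10^-8 cm)³ = 4.324 × 10^-23 cm³.
ρ = Z·M/(N_A·a³) = 2 × 6.940 / (6.022 × 10²³ × 4.324 × 10^-23) = 0.5330 g/cm³.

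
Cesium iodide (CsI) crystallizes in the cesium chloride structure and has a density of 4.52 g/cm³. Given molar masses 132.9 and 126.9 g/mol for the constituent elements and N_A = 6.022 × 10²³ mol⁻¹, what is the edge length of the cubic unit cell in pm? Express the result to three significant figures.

457 pm

M(CsI) = 259.8 g/mol; Z = 1 formula unit per cell.
a³ = Z·M/(N_A·ρ) = 1 × 259.8 / (6.022 × 10²³ × 4.52) = 9.545 × 10^-23 cm³, so a = 4.570 × 10^-8 cm = 457 pm.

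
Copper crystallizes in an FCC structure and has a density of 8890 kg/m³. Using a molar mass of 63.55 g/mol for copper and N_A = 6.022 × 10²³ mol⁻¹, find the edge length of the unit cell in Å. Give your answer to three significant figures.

With Z = 4 atoms per FCC cell, a³ = Z·M/(N_A·ρ) = 4 × 63.55 / (6.022 × 10²³ × 8.890 g/cm³) = 4.748 × 10^-23 cm³.
a = (4.748 × 10^-23)^(1/3) = 3.621 × 10^-8 cm = 3.62 Å.

3.62 Å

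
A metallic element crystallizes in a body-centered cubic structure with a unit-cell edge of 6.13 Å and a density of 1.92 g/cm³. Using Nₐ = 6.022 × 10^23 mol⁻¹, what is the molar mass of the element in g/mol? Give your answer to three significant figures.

133 g/mol

A BCC cell has Z = 2 atoms; a = 6.130 × 10^-8 cm.
M = ρ·N_A·a³/Z = 1.92 × 6.022 × 10²³ × 2.303 × 10^-22 / 2 = 133 g/mol.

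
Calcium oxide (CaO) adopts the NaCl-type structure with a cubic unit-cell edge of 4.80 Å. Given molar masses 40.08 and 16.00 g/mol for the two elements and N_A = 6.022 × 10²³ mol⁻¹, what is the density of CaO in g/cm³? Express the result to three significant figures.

3.37 g/cm³

The NaCl-type structure contains Z = 4 formula units per cell; M(CaO) = 40.08 + 16.00 = 56.08 g/mol.
a³ = (4.800 × 10^-8 cm)³ = 1.106 × 10^-22 cm³.
ρ = 4 × 56.08 / (6.022 × 10²³ × 1.106 × 10^-22) = 3.368 g/cm³.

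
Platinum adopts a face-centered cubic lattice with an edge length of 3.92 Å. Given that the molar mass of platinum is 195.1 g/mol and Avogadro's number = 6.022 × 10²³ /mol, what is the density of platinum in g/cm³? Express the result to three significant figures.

21.5 g/cm³

An FCC unit cell contains Z = 4 atoms.
Cell volume: a³ = (3.92 Å)³ = (3.920 × 10^-8 cm)³ = 6.024 × 10^-23 cm³.
ρ = Z·M/(N_A·a³) = 4 × 195.1 / (6.022 × 10²³ × 6.024 × 10^-23) = 21.51 g/cm³.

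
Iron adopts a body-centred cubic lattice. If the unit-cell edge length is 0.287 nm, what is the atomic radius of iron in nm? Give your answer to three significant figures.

In a BCC lattice, atoms touch along the body diagonal, so √3·a = 4r.
r = √3·a/4 = 1.7321 × 0.287 / 4 = 0.124 nm.

0.124 nm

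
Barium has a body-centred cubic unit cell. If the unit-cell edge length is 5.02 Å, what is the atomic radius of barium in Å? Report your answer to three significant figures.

In a BCC lattice, atoms touch along the body diagonal, so √3·a = 4r.
r = √3·a/4 = 1.7321 × 5.02 / 4 = 2.17 Å.

2.17 Å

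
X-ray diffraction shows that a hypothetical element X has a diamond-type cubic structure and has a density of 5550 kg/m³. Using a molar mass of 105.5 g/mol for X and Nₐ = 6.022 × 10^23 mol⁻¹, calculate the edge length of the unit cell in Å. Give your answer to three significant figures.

6.32 Å

With Z = 8 atoms per diamond cubic cell, a³ = Z·M/(N_A·ρ) = 8 × 105.5 / (6.022 × 10²³ × 5.550 g/cm³) = 2.525 × 10^-22 cm³.
a = (2.525 × 10^-22)^(1/3) = 6.321 × 10^-8 cm = 6.32 Å.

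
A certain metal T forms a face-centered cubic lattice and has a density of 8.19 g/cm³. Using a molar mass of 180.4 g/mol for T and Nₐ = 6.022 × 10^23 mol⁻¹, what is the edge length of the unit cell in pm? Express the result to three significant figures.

With Z = 4 atoms per FCC cell, a³ = Z·M/(N_A·ρ) = 4 × 180.4 / (6.022 × 10²³ × 8.190 g/cm³) = 1.463 × 10^-22 cm³.
a = (1.463 × 10^-22)^(1/3) = 5.269 × 10^-8 cm = 527 pm.

527 pm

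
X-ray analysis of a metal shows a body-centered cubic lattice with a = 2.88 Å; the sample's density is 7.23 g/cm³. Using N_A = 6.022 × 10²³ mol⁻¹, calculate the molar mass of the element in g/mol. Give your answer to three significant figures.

A BCC cell has Z = 2 atoms; a = 2.880 × 10^-8 cm.
M = ρ·N_A·a³/Z = 7.23 × 6.022 × 10²³ × 2.389 × 10^-23 / 2 = 52.0 g/mol.

52.0 g/mol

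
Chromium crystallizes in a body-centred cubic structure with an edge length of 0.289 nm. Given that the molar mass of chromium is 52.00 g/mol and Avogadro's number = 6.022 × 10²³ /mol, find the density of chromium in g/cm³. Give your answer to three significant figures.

A BCC unit cell contains Z = 2 atoms.
Cell volume: a³ = (0.289 nm)³ = (2.890 × 10^-8 cm)³ = 2.414 × 10^-23 cm³.
ρ = Z·M/(N_A·a³) = 2 × 52.00 / (6.022 × 10²³ × 2.414 × 10^-23) = 7.155 g/cm³.

7.15 g/cm³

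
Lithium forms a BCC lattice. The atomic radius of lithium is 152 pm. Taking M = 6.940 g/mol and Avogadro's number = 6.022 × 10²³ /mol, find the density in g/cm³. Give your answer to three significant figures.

In a BCC lattice, atoms touch along the body diagonal, so √3·a = 4r, giving a = 351.0 pm = 3.510 × 10^-8 cm.
With Z = 2, ρ = Z·M/(N_A·a³) = 2 × 6.940 / (6.022 × 10²³ × 4.325 × 10^-23) = 0.5329 g/cm³.

0.533 g/cm³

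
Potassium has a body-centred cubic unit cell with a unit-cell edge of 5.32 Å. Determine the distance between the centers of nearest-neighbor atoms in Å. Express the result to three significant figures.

In a BCC structure, atoms touch along the body diagonal, so √3·a = 4r; the nearest-neighbor distance equals 2r = 0.8660·a.
d = 0.8660 × 5.32 = 4.61 Å.

4.61 Å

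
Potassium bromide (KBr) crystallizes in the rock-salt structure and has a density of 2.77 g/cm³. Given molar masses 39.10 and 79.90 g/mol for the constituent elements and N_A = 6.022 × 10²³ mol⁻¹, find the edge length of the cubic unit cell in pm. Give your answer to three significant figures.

M(KBr) = 119.0 g/mol; Z = 4 formula units per cell.
a³ = Z·M/(N_A·ρ) = 4 × 119.0 / (6.022 × 10²³ × 2.77) = 2.854 × 10^-22 cm³, so a = 6.584 × 10^-8 cm = 658 pm.

658 pm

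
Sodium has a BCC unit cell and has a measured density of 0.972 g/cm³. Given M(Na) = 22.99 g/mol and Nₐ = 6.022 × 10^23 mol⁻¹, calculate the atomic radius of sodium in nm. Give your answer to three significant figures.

For a BCC cell (Z = 2), a³ = Z·M/(N_A·ρ) = 2 × 22.99 / (6.022 × 10²³ × 0.9720) = 7.855 × 10^-23 cm³, so a = 4.283 × 10^-8 cm = 0.4283 nm.
Atoms touch along the body diagonal, so √3·a = 4r, so r = 0.4330 × a = 0.185 nm.

0.185 nm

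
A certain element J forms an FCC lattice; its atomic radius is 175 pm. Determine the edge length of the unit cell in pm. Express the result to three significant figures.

495 pm

In an FCC lattice, atoms touch along the face diagonal, so √2·a = 4r.
a = 4r/√2 = 4 × 175 / 1.4142 = 495 pm.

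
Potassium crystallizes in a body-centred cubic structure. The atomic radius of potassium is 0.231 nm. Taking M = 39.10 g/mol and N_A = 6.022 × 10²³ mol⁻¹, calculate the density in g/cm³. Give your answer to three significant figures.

In a BCC lattice, atoms touch along the body diagonal, so √3·a = 4r, giving a = 0.5335 nm = 5.335 × 10^-8 cm.
With Z = 2, ρ = Z·M/(N_A·a³) = 2 × 39.10 / (6.022 × 10²³ × 1.518 × 10^-22) = 0.8553 g/cm³.

0.855 g/cm³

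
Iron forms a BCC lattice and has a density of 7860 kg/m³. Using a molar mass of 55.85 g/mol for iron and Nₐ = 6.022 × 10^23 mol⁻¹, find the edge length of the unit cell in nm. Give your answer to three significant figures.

With Z = 2 atoms per BCC cell, a³ = Z·M/(N_A·ρ) = 2 × 55.85 / (6.022 × 10²³ × 7.860 g/cm³) = 2.360 × 10^-23 cm³.
a = (2.360 × 10^-23)^(1/3) = 2.868 × 10^-8 cm = 0.287 nm.

0.287 nm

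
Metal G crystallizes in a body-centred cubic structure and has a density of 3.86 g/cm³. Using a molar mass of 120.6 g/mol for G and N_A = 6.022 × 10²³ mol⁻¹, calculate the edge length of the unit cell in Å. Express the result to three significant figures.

4.70 Å

With Z = 2 atoms per BCC cell, a³ = Z·M/(N_A·ρ) = 2 × 120.6 / (6.022 × 10²³ × 3.860 g/cm³) = 1.038 × 10^-22 cm³.
a = (1.038 × 10^-22)^(1/3) = 4.699 × 10^-8 cm = 4.70 Å.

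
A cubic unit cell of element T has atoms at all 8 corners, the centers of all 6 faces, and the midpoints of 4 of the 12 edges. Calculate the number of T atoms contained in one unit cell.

Corner atoms are shared by 8 cells (1/8 each), face atoms by 2 (1/2 each), edge atoms by 4 (1/4 each).
Net atoms = 8 × 1/8 + 6 × 1/2 + 4 × 1/4 = 1 + 3 + 1 = 5.

5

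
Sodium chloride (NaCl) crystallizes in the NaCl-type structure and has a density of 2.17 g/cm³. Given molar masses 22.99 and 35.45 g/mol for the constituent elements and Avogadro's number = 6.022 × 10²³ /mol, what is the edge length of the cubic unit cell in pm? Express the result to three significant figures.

M(NaCl) = 58.44 g/mol; Z = 4 formula units per cell.
a³ = Z·M/(N_A·ρ) = 4 × 58.44 / (6.022 × 10²³ × 2.17) = 1.789 × 10^-22 cm³, so a = 5.635 × 10^-8 cm = 563 pm.

563 pm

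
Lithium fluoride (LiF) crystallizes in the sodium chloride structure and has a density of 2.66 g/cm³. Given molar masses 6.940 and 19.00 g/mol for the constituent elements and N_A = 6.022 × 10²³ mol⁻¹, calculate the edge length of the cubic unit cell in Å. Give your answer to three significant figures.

M(LiF) = 25.94 g/mol; Z = 4 formula units per cell.
a³ = Z·M/(N_A·ρ) = 4 × 25.94 / (6.022 × 10²³ × 2.66) = 6.478 × 10^-23 cm³, so a = 4.016 × 10^-8 cm = 4.02 Å.

4.02 Å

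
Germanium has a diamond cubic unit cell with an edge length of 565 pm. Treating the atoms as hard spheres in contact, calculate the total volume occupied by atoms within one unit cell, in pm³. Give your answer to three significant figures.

In a diamond cubic lattice nearest neighbors lie along the body diagonal with √3·a = 8r, so r = 0.2165a = 122.3 pm.
V_atoms = Z × (4/3)πr³ = 8 × (4/3)π × (122.3)³ = 6.13 × 10^7 pm³.

6.13 × 10^7 pm³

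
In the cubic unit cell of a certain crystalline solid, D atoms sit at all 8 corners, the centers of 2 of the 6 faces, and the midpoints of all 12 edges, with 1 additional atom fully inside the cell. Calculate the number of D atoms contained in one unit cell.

Corner atoms are shared by 8 cells (1/8 each), face atoms by 2 (1/2 each), edge atoms by 4 (1/4 each), interior atoms are unshared.
Net atoms = 8 × 1/8 + 2 × 1/2 + 12 × 1/4 + 1 = 1 + 1 + 3 + 1 = 6.

6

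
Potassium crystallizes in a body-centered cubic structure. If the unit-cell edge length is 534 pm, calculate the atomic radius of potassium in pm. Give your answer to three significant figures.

231 pm

In a BCC lattice, atoms touch along the body diagonal, so √3·a = 4r.
r = √3·a/4 = 1.7321 × 534 / 4 = 231 pm.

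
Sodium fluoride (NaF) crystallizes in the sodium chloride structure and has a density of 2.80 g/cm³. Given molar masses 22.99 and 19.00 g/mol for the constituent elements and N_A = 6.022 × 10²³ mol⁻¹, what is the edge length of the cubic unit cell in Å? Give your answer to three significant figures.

4.64 Å

M(NaF) = 41.99 g/mol; Z = 4 formula units per cell.
a³ = Z·M/(N_A·ρ) = 4 × 41.99 / (6.022 × 10²³ × 2.80) = 9.961 × 10^-23 cm³, so a = 4.636 × 10^-8 cm = 4.64 Å.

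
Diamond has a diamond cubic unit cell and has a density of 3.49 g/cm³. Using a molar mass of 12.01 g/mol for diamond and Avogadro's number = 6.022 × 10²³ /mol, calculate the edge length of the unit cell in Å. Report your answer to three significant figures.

With Z = 8 atoms per diamond cubic cell, a³ = Z·M/(N_A·ρ) = 8 × 12.01 / (6.022 × 10²³ × 3.490 g/cm³) = 4.572 × 10^-23 cm³.
a = (4.572 × 10^-23)^(1/3) = 3.576 × 10^-8 cm = 3.58 Å.

3.58 Å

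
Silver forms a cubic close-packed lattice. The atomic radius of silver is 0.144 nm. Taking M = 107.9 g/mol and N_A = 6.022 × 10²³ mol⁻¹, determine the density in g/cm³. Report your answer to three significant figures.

In an FCC lattice, atoms touch along the face diagonal, so √2·a = 4r, giving a = 0.4073 nm = 4.073 × 10^-8 cm.
With Z = 4, ρ = Z·M/(N_A·a³) = 4 × 107.9 / (6.022 × 10²³ × 6.757 × 10^-23) = 10.61 g/cm³.

10.6 g/cm³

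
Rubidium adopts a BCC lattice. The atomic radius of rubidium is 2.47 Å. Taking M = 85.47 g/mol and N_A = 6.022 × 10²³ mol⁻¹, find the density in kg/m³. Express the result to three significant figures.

In a BCC lattice, atoms touch along the body diagonal, so √3·a = 4r, giving a = 5.704 Å = 5.704 × 10^-8 cm.
With Z = 2, ρ = Z·M/(N_A·a³) = 2 × 85.47 / (6.022 × 10²³ × 1.856 × 10^-22) = 1.529 g/cm³ = 1530 kg/m³.

1530 kg/m³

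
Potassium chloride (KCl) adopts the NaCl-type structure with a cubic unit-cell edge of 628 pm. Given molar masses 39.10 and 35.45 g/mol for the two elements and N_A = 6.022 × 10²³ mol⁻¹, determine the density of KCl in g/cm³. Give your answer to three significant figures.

2.00 g/cm³

The NaCl-type structure contains Z = 4 formula units per cell; M(KCl) = 39.10 + 35.45 = 74.55 g/mol.
a³ = (6.280 × 10^-8 cm)³ = 2.477 × 10^-22 cm³.
ρ = 4 × 74.55 / (6.022 × 10²³ × 2.477 × 10^-22) = 1.999 g/cm³.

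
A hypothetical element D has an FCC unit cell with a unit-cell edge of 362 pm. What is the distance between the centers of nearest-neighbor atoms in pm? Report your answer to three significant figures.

In an FCC structure, atoms touch along the face diagonal, so √2·a = 4r; the nearest-neighbor distance equals 2r = 0.7071·a.
d = 0.7071 × 362 = 256 pm.

256 pm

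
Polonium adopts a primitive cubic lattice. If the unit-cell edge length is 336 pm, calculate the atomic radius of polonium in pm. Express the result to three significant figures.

In a simple cubic lattice, atoms touch along the cell edge, so a = 2r.
r = a/2 = 336/2 = 168 pm.

168 pm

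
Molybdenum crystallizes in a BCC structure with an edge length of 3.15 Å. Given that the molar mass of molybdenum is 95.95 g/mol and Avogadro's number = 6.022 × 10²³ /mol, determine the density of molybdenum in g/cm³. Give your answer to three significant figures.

10.2 g/cm³

A BCC unit cell contains Z = 2 atoms.
Cell volume: a³ = (3.15 Å)³ = (3.150 × 10^-8 cm)³ = 3.126 × 10^-23 cm³.
ρ = Z·M/(N_A·a³) = 2 × 95.95 / (6.022 × 10²³ × 3.126 × 10^-23) = 10.20 g/cm³.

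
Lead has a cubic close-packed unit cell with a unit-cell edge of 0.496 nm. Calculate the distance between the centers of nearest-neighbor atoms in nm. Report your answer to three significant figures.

In an FCC structure, atoms touch along the face diagonal, so √2·a = 4r; the nearest-neighbor distance equals 2r = 0.7071·a.
d = 0.7071 × 0.496 = 0.351 nm.

0.351 nm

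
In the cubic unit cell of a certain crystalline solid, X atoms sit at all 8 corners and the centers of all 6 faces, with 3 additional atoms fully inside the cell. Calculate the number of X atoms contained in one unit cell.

7

Corner atoms are shared by 8 cells (1/8 each), face atoms by 2 (1/2 each), interior atoms are unshared.
Net atoms = 8 × 1/8 + 6 × 1/2 + 3 = 1 + 3 + 3 = 7.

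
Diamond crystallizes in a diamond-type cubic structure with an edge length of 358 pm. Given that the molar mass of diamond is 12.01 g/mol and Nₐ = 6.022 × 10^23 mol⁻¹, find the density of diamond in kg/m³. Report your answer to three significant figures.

3480 kg/m³

A diamond cubic unit cell contains Z = 8 atoms.
Cell volume: a³ = (358 pm)³ = (3.580 × 10^-8 cm)³ = 4.588 × 10^-23 cm³.
ρ = Z·M/(N_A·a³) = 8 × 12.01 / (6.022 × 10²³ × 4.588 × 10^-23) = 3.477 g/cm³ = 3480 kg/m³.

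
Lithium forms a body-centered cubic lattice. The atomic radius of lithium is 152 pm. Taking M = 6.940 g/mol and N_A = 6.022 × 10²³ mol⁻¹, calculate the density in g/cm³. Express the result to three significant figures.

0.533 g/cm³

In a BCC lattice, atoms touch along the body diagonal, so √3·a = 4r, giving a = 351.0 pm = 3.510 × 10^-8 cm.
With Z = 2, ρ = Z·M/(N_A·a³) = 2 × 6.940 / (6.022 × 10²³ × 4.325 × 10^-23) = 0.5329 g/cm³.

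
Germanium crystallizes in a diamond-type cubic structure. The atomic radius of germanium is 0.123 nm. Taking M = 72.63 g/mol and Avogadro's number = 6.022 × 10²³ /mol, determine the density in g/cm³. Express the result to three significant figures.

5.26 g/cm³

In a diamond cubic lattice, nearest neighbors lie along the body diagonal with √3·a = 8r, giving a = 0.5681 nm = 5.681 × 10^-8 cm.
With Z = 8, ρ = Z·M/(N_A·a³) = 8 × 72.63 / (6.022 × 10²³ × 1.834 × 10^-22) = 5.262 g/cm³.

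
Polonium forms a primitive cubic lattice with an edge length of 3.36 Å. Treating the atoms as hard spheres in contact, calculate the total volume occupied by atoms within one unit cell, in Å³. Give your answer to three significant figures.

In a simple cubic lattice atoms touch along the cell edge, so a = 2r, so r = 0.5000a = 1.680 Å.
V_atoms = Z × (4/3)πr³ = 1 × (4/3)π × (1.680)³ = 19.9 Å³.

19.9 Å³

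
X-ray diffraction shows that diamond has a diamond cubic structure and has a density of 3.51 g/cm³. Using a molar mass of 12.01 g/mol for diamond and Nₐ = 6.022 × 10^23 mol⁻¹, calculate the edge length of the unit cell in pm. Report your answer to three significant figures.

357 pm

With Z = 8 atoms per diamond cubic cell, a³ = Z·M/(N_A·ρ) = 8 × 12.01 / (6.022 × 10²³ × 3.510 g/cm³) = 4.546 × 10^-23 cm³.
a = (4.546 × 10^-23)^(1/3) = 3.569 × 10^-8 cm = 357 pm.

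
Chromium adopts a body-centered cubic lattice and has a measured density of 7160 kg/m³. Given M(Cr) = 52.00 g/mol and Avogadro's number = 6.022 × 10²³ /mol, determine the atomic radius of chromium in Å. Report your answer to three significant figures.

For a BCC cell (Z = 2), a³ = Z·M/(N_A·ρ) = 2 × 52.00 / (6.022 × 10²³ × 7.160) = 2.412 × 10^-23 cm³, so a = 2.889 × 10^-8 cm = 2.889 Å.
Atoms touch along the body diagonal, so √3·a = 4r, so r = 0.4330 × a = 1.25 Å.

1.25 Å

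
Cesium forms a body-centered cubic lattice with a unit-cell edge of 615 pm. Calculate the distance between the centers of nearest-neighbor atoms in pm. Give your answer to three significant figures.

533 pm

In a BCC structure, atoms touch along the body diagonal, so √3·a = 4r; the nearest-neighbor distance equals 2r = 0.8660·a.
d = 0.8660 × 615 = 533 pm.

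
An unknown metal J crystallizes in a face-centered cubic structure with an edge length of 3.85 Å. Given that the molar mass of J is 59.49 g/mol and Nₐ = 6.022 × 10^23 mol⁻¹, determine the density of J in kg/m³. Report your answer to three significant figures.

6920 kg/m³

An FCC unit cell contains Z = 4 atoms.
Cell volume: a³ = (3.85 Å)³ = (3.850 × 10^-8 cm)³ = 5.707 × 10^-23 cm³.
ρ = Z·M/(N_A·a³) = 4 × 59.49 / (6.022 × 10²³ × 5.707 × 10^-23) = 6.924 g/cm³ = 6920 kg/m³.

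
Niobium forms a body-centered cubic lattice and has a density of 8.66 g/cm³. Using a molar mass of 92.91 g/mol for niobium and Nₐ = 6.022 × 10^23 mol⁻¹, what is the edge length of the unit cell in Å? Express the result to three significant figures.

3.29 Å

With Z = 2 atoms per BCC cell, a³ = Z·M/(N_A·ρ) = 2 × 92.91 / (6.022 × 10²³ × 8.660 g/cm³) = 3.563 × 10^-23 cm³.
a = (3.563 × 10^-23)^(1/3) = 3.291 × 10^-8 cm = 3.29 Å.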